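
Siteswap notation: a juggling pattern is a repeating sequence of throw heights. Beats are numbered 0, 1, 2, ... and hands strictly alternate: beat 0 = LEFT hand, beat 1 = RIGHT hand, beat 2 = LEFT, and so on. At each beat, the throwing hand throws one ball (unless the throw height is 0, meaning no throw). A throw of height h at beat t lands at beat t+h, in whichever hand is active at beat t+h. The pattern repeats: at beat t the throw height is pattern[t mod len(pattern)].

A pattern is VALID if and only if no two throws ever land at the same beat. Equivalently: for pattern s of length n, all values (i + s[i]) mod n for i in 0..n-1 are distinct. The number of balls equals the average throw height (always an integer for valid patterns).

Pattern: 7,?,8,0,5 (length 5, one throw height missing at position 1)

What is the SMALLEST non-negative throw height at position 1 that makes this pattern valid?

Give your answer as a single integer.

Answer: 0

Derivation:
i=0: (0 + 7) mod 5 = 2
i=1: s[i]=? (unknown)
i=2: (2 + 8) mod 5 = 0
i=3: (3 + 0) mod 5 = 3
i=4: (4 + 5) mod 5 = 4
Known residues: [0, 2, 3, 4]; need a permutation of 0..4, so missing residue r = 1
Need (1 + s) mod 5 = 1; smallest s = (1 - 1) mod 5 = 0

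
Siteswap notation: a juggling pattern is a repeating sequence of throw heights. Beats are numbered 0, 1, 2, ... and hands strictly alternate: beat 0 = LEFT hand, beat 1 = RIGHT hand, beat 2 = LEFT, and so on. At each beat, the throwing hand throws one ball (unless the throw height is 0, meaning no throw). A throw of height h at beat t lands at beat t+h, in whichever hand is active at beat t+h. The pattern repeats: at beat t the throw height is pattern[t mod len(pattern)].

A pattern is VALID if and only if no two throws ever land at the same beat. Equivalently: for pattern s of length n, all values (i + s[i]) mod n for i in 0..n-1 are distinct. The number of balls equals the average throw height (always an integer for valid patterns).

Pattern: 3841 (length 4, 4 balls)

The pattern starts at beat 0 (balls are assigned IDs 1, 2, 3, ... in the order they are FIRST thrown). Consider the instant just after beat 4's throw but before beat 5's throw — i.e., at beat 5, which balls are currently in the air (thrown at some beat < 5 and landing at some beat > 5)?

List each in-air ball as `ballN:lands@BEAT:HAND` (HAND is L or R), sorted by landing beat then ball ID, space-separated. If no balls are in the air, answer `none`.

Answer: ball3:lands@6:L ball1:lands@7:R ball2:lands@9:R

Derivation:
Beat 0 (L): throw ball1 h=3 -> lands@3:R; in-air after throw: [b1@3:R]
Beat 1 (R): throw ball2 h=8 -> lands@9:R; in-air after throw: [b1@3:R b2@9:R]
Beat 2 (L): throw ball3 h=4 -> lands@6:L; in-air after throw: [b1@3:R b3@6:L b2@9:R]
Beat 3 (R): throw ball1 h=1 -> lands@4:L; in-air after throw: [b1@4:L b3@6:L b2@9:R]
Beat 4 (L): throw ball1 h=3 -> lands@7:R; in-air after throw: [b3@6:L b1@7:R b2@9:R]
Beat 5 (R): throw ball4 h=8 -> lands@13:R; in-air after throw: [b3@6:L b1@7:R b2@9:R b4@13:R]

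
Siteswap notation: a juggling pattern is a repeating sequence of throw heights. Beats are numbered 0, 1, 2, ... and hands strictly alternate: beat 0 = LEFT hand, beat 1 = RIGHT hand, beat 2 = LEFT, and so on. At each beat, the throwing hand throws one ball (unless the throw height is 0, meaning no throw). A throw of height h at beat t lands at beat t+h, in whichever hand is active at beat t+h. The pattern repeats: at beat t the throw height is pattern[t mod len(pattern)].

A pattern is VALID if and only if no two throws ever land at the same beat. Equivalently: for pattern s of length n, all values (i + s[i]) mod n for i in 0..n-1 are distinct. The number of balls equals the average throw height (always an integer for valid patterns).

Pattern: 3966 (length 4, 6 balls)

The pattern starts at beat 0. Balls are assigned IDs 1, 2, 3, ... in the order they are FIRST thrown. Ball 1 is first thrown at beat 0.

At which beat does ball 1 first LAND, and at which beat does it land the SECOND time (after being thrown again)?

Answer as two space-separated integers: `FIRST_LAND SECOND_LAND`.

Beat 0 (L): throw ball1 h=3 -> lands@3:R; in-air after throw: [b1@3:R]
Beat 1 (R): throw ball2 h=9 -> lands@10:L; in-air after throw: [b1@3:R b2@10:L]
Beat 2 (L): throw ball3 h=6 -> lands@8:L; in-air after throw: [b1@3:R b3@8:L b2@10:L]
Beat 3 (R): throw ball1 h=6 -> lands@9:R; in-air after throw: [b3@8:L b1@9:R b2@10:L]
Beat 4 (L): throw ball4 h=3 -> lands@7:R; in-air after throw: [b4@7:R b3@8:L b1@9:R b2@10:L]
Beat 5 (R): throw ball5 h=9 -> lands@14:L; in-air after throw: [b4@7:R b3@8:L b1@9:R b2@10:L b5@14:L]
Beat 6 (L): throw ball6 h=6 -> lands@12:L; in-air after throw: [b4@7:R b3@8:L b1@9:R b2@10:L b6@12:L b5@14:L]
Beat 7 (R): throw ball4 h=6 -> lands@13:R; in-air after throw: [b3@8:L b1@9:R b2@10:L b6@12:L b4@13:R b5@14:L]
Beat 8 (L): throw ball3 h=3 -> lands@11:R; in-air after throw: [b1@9:R b2@10:L b3@11:R b6@12:L b4@13:R b5@14:L]
Beat 9 (R): throw ball1 h=9 -> lands@18:L; in-air after throw: [b2@10:L b3@11:R b6@12:L b4@13:R b5@14:L b1@18:L]
Ball 1: thrown@0 h=3 -> first land @3; rethrown@3 h=6 -> second land @9

Answer: 3 9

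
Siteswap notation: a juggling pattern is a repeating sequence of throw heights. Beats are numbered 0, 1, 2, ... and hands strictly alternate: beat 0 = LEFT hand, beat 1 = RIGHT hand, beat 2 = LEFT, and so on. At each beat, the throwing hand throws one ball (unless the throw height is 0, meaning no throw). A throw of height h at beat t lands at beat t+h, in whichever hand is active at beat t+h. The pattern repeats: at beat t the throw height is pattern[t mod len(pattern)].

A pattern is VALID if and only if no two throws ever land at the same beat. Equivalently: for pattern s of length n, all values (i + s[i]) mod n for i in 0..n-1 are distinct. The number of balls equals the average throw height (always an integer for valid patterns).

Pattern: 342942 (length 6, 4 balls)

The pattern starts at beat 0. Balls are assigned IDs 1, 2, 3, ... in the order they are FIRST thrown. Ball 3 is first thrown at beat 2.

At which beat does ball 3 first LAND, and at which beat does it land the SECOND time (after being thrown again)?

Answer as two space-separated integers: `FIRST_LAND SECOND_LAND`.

Beat 0 (L): throw ball1 h=3 -> lands@3:R; in-air after throw: [b1@3:R]
Beat 1 (R): throw ball2 h=4 -> lands@5:R; in-air after throw: [b1@3:R b2@5:R]
Beat 2 (L): throw ball3 h=2 -> lands@4:L; in-air after throw: [b1@3:R b3@4:L b2@5:R]
Beat 3 (R): throw ball1 h=9 -> lands@12:L; in-air after throw: [b3@4:L b2@5:R b1@12:L]
Beat 4 (L): throw ball3 h=4 -> lands@8:L; in-air after throw: [b2@5:R b3@8:L b1@12:L]
Beat 5 (R): throw ball2 h=2 -> lands@7:R; in-air after throw: [b2@7:R b3@8:L b1@12:L]
Beat 6 (L): throw ball4 h=3 -> lands@9:R; in-air after throw: [b2@7:R b3@8:L b4@9:R b1@12:L]
Beat 7 (R): throw ball2 h=4 -> lands@11:R; in-air after throw: [b3@8:L b4@9:R b2@11:R b1@12:L]
Beat 8 (L): throw ball3 h=2 -> lands@10:L; in-air after throw: [b4@9:R b3@10:L b2@11:R b1@12:L]
Ball 3: thrown@2 h=2 -> first land @4; rethrown@4 h=4 -> second land @8

Answer: 4 8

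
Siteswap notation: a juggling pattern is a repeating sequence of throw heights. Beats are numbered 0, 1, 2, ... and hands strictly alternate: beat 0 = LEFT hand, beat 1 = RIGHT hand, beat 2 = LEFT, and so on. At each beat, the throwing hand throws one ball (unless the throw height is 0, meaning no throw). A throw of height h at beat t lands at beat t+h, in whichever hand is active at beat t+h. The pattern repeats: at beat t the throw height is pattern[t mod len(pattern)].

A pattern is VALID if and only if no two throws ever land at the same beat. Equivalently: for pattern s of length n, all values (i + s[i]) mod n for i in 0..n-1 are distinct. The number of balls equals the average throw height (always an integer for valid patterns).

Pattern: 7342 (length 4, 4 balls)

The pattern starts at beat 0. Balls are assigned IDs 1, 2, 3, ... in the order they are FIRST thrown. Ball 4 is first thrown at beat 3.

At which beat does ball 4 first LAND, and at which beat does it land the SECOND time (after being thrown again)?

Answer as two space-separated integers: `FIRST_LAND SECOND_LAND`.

Beat 0 (L): throw ball1 h=7 -> lands@7:R; in-air after throw: [b1@7:R]
Beat 1 (R): throw ball2 h=3 -> lands@4:L; in-air after throw: [b2@4:L b1@7:R]
Beat 2 (L): throw ball3 h=4 -> lands@6:L; in-air after throw: [b2@4:L b3@6:L b1@7:R]
Beat 3 (R): throw ball4 h=2 -> lands@5:R; in-air after throw: [b2@4:L b4@5:R b3@6:L b1@7:R]
Beat 4 (L): throw ball2 h=7 -> lands@11:R; in-air after throw: [b4@5:R b3@6:L b1@7:R b2@11:R]
Beat 5 (R): throw ball4 h=3 -> lands@8:L; in-air after throw: [b3@6:L b1@7:R b4@8:L b2@11:R]
Beat 6 (L): throw ball3 h=4 -> lands@10:L; in-air after throw: [b1@7:R b4@8:L b3@10:L b2@11:R]
Beat 7 (R): throw ball1 h=2 -> lands@9:R; in-air after throw: [b4@8:L b1@9:R b3@10:L b2@11:R]
Beat 8 (L): throw ball4 h=7 -> lands@15:R; in-air after throw: [b1@9:R b3@10:L b2@11:R b4@15:R]
Ball 4: thrown@3 h=2 -> first land @5; rethrown@5 h=3 -> second land @8

Answer: 5 8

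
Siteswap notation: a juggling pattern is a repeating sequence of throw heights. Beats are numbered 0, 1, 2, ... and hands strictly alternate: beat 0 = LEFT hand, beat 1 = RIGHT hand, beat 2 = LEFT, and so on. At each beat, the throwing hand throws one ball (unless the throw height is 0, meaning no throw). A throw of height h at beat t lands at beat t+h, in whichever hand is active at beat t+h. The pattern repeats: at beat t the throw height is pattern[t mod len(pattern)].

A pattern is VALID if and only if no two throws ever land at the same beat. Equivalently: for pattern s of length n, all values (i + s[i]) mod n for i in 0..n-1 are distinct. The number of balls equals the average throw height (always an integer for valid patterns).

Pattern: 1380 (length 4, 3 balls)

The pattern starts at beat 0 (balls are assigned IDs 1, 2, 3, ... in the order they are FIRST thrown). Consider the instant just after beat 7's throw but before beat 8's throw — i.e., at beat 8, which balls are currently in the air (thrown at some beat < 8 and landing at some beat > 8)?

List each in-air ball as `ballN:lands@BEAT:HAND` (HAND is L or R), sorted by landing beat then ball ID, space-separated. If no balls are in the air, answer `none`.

Answer: ball2:lands@10:L ball3:lands@14:L

Derivation:
Beat 0 (L): throw ball1 h=1 -> lands@1:R; in-air after throw: [b1@1:R]
Beat 1 (R): throw ball1 h=3 -> lands@4:L; in-air after throw: [b1@4:L]
Beat 2 (L): throw ball2 h=8 -> lands@10:L; in-air after throw: [b1@4:L b2@10:L]
Beat 4 (L): throw ball1 h=1 -> lands@5:R; in-air after throw: [b1@5:R b2@10:L]
Beat 5 (R): throw ball1 h=3 -> lands@8:L; in-air after throw: [b1@8:L b2@10:L]
Beat 6 (L): throw ball3 h=8 -> lands@14:L; in-air after throw: [b1@8:L b2@10:L b3@14:L]
Beat 8 (L): throw ball1 h=1 -> lands@9:R; in-air after throw: [b1@9:R b2@10:L b3@14:L]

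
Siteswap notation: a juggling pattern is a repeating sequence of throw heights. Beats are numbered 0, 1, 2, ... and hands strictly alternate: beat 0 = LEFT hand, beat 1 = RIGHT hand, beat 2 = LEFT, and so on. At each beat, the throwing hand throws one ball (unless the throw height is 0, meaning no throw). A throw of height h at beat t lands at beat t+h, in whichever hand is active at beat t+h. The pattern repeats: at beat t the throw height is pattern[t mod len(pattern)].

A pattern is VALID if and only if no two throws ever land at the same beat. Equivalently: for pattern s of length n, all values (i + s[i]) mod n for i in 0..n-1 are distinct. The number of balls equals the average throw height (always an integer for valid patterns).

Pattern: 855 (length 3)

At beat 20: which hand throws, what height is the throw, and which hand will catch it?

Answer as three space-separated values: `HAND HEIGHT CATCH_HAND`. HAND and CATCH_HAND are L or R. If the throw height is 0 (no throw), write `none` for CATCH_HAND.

Beat 20: 20 mod 2 = 0, so hand = L
Throw height = pattern[20 mod 3] = pattern[2] = 5
Lands at beat 20+5=25, 25 mod 2 = 1, so catch hand = R

Answer: L 5 R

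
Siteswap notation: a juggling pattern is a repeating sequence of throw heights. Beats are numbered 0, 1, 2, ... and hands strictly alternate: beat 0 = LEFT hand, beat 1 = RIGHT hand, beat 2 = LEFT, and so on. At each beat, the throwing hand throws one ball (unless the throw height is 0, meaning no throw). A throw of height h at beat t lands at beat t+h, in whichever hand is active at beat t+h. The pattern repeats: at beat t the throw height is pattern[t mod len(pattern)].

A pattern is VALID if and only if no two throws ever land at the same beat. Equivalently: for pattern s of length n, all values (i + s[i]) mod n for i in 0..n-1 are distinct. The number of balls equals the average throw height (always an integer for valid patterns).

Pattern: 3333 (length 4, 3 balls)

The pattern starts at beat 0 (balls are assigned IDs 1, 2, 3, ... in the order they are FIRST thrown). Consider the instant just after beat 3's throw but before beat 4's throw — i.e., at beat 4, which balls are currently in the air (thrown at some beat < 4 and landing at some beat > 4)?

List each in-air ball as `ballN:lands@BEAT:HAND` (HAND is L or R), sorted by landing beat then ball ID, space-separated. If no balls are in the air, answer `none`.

Beat 0 (L): throw ball1 h=3 -> lands@3:R; in-air after throw: [b1@3:R]
Beat 1 (R): throw ball2 h=3 -> lands@4:L; in-air after throw: [b1@3:R b2@4:L]
Beat 2 (L): throw ball3 h=3 -> lands@5:R; in-air after throw: [b1@3:R b2@4:L b3@5:R]
Beat 3 (R): throw ball1 h=3 -> lands@6:L; in-air after throw: [b2@4:L b3@5:R b1@6:L]
Beat 4 (L): throw ball2 h=3 -> lands@7:R; in-air after throw: [b3@5:R b1@6:L b2@7:R]

Answer: ball3:lands@5:R ball1:lands@6:L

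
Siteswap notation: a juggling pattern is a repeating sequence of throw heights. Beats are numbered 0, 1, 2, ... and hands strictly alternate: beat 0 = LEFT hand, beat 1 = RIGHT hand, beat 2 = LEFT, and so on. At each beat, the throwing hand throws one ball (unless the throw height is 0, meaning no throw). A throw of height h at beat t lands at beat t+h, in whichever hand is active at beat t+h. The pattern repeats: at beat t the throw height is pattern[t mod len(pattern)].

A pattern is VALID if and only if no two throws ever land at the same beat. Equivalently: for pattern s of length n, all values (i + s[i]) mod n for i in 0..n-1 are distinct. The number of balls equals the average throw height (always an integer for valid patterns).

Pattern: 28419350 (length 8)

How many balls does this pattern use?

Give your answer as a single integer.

Pattern = [2, 8, 4, 1, 9, 3, 5, 0], length n = 8
  position 0: throw height = 2, running sum = 2
  position 1: throw height = 8, running sum = 10
  position 2: throw height = 4, running sum = 14
  position 3: throw height = 1, running sum = 15
  position 4: throw height = 9, running sum = 24
  position 5: throw height = 3, running sum = 27
  position 6: throw height = 5, running sum = 32
  position 7: throw height = 0, running sum = 32
Total sum = 32; balls = sum / n = 32 / 8 = 4

Answer: 4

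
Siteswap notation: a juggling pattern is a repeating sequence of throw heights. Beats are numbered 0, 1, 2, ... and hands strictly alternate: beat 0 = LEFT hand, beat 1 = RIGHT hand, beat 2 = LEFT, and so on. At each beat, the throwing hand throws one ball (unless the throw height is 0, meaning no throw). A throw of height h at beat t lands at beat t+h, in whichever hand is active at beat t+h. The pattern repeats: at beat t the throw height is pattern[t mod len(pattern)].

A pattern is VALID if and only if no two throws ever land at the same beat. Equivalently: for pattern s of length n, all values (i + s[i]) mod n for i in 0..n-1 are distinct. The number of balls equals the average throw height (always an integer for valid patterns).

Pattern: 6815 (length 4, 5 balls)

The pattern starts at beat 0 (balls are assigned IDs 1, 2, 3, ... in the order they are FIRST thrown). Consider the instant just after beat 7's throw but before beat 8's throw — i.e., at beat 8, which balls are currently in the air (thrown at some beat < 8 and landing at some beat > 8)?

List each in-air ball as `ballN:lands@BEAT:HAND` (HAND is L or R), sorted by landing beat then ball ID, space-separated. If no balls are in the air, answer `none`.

Beat 0 (L): throw ball1 h=6 -> lands@6:L; in-air after throw: [b1@6:L]
Beat 1 (R): throw ball2 h=8 -> lands@9:R; in-air after throw: [b1@6:L b2@9:R]
Beat 2 (L): throw ball3 h=1 -> lands@3:R; in-air after throw: [b3@3:R b1@6:L b2@9:R]
Beat 3 (R): throw ball3 h=5 -> lands@8:L; in-air after throw: [b1@6:L b3@8:L b2@9:R]
Beat 4 (L): throw ball4 h=6 -> lands@10:L; in-air after throw: [b1@6:L b3@8:L b2@9:R b4@10:L]
Beat 5 (R): throw ball5 h=8 -> lands@13:R; in-air after throw: [b1@6:L b3@8:L b2@9:R b4@10:L b5@13:R]
Beat 6 (L): throw ball1 h=1 -> lands@7:R; in-air after throw: [b1@7:R b3@8:L b2@9:R b4@10:L b5@13:R]
Beat 7 (R): throw ball1 h=5 -> lands@12:L; in-air after throw: [b3@8:L b2@9:R b4@10:L b1@12:L b5@13:R]
Beat 8 (L): throw ball3 h=6 -> lands@14:L; in-air after throw: [b2@9:R b4@10:L b1@12:L b5@13:R b3@14:L]

Answer: ball2:lands@9:R ball4:lands@10:L ball1:lands@12:L ball5:lands@13:R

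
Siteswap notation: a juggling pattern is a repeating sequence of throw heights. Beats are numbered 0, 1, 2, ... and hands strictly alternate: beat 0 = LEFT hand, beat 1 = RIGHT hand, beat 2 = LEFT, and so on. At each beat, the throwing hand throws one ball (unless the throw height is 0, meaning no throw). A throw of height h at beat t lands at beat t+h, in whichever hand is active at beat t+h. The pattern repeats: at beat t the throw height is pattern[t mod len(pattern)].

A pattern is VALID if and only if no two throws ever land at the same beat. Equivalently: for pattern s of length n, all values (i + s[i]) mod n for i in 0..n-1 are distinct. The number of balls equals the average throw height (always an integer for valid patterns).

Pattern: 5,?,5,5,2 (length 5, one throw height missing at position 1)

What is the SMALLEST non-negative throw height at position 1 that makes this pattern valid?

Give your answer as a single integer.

i=0: (0 + 5) mod 5 = 0
i=1: s[i]=? (unknown)
i=2: (2 + 5) mod 5 = 2
i=3: (3 + 5) mod 5 = 3
i=4: (4 + 2) mod 5 = 1
Known residues: [0, 1, 2, 3]; need a permutation of 0..4, so missing residue r = 4
Need (1 + s) mod 5 = 4; smallest s = (4 - 1) mod 5 = 3

Answer: 3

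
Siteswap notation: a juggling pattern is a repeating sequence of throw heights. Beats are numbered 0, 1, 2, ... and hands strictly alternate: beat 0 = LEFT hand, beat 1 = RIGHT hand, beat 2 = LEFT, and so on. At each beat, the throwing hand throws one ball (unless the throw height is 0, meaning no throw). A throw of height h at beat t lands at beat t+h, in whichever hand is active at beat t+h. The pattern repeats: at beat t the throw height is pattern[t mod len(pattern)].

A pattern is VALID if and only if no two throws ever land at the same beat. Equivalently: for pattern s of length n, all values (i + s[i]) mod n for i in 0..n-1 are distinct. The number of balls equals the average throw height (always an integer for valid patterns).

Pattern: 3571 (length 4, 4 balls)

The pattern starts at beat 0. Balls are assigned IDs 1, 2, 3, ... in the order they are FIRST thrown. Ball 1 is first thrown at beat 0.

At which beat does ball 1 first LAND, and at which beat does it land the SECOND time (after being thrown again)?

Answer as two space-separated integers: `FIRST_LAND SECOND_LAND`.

Answer: 3 4

Derivation:
Beat 0 (L): throw ball1 h=3 -> lands@3:R; in-air after throw: [b1@3:R]
Beat 1 (R): throw ball2 h=5 -> lands@6:L; in-air after throw: [b1@3:R b2@6:L]
Beat 2 (L): throw ball3 h=7 -> lands@9:R; in-air after throw: [b1@3:R b2@6:L b3@9:R]
Beat 3 (R): throw ball1 h=1 -> lands@4:L; in-air after throw: [b1@4:L b2@6:L b3@9:R]
Beat 4 (L): throw ball1 h=3 -> lands@7:R; in-air after throw: [b2@6:L b1@7:R b3@9:R]
Ball 1: thrown@0 h=3 -> first land @3; rethrown@3 h=1 -> second land @4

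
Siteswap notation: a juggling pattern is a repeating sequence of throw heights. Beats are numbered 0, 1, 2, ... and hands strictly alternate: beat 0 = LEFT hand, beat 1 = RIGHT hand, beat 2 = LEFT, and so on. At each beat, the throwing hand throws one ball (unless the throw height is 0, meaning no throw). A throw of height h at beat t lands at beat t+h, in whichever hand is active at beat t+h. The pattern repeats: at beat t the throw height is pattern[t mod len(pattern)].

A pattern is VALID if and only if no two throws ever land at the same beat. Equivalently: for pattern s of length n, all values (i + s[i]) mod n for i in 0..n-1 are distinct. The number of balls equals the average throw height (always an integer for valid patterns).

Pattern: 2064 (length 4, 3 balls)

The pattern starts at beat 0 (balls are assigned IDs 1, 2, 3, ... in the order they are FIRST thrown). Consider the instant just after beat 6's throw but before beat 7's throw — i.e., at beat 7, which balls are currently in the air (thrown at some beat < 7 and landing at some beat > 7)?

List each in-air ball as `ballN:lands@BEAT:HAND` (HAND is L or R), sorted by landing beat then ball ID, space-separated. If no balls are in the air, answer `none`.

Answer: ball1:lands@8:L ball3:lands@12:L

Derivation:
Beat 0 (L): throw ball1 h=2 -> lands@2:L; in-air after throw: [b1@2:L]
Beat 2 (L): throw ball1 h=6 -> lands@8:L; in-air after throw: [b1@8:L]
Beat 3 (R): throw ball2 h=4 -> lands@7:R; in-air after throw: [b2@7:R b1@8:L]
Beat 4 (L): throw ball3 h=2 -> lands@6:L; in-air after throw: [b3@6:L b2@7:R b1@8:L]
Beat 6 (L): throw ball3 h=6 -> lands@12:L; in-air after throw: [b2@7:R b1@8:L b3@12:L]
Beat 7 (R): throw ball2 h=4 -> lands@11:R; in-air after throw: [b1@8:L b2@11:R b3@12:L]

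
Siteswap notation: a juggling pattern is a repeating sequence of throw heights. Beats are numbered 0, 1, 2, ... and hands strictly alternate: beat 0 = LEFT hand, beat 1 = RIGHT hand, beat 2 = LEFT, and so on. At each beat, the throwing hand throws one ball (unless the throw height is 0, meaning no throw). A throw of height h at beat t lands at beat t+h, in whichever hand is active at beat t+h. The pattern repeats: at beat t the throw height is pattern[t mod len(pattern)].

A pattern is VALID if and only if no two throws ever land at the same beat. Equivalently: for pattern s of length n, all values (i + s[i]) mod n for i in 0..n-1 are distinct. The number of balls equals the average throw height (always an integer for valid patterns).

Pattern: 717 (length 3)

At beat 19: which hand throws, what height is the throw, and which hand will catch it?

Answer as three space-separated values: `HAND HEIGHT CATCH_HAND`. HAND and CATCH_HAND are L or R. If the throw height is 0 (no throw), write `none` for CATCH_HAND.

Answer: R 1 L

Derivation:
Beat 19: 19 mod 2 = 1, so hand = R
Throw height = pattern[19 mod 3] = pattern[1] = 1
Lands at beat 19+1=20, 20 mod 2 = 0, so catch hand = L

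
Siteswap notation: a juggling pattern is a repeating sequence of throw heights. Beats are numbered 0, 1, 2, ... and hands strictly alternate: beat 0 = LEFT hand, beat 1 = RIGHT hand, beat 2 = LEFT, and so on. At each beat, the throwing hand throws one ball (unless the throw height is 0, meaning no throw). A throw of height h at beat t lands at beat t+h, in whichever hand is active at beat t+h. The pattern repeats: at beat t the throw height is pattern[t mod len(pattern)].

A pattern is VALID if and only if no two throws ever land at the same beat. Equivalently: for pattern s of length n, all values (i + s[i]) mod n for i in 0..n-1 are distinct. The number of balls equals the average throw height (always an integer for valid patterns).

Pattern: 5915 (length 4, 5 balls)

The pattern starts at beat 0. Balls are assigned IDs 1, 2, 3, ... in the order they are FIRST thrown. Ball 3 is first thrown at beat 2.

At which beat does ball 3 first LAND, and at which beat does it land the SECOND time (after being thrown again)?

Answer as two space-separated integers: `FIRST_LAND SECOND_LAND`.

Beat 0 (L): throw ball1 h=5 -> lands@5:R; in-air after throw: [b1@5:R]
Beat 1 (R): throw ball2 h=9 -> lands@10:L; in-air after throw: [b1@5:R b2@10:L]
Beat 2 (L): throw ball3 h=1 -> lands@3:R; in-air after throw: [b3@3:R b1@5:R b2@10:L]
Beat 3 (R): throw ball3 h=5 -> lands@8:L; in-air after throw: [b1@5:R b3@8:L b2@10:L]
Beat 4 (L): throw ball4 h=5 -> lands@9:R; in-air after throw: [b1@5:R b3@8:L b4@9:R b2@10:L]
Beat 5 (R): throw ball1 h=9 -> lands@14:L; in-air after throw: [b3@8:L b4@9:R b2@10:L b1@14:L]
Beat 6 (L): throw ball5 h=1 -> lands@7:R; in-air after throw: [b5@7:R b3@8:L b4@9:R b2@10:L b1@14:L]
Beat 7 (R): throw ball5 h=5 -> lands@12:L; in-air after throw: [b3@8:L b4@9:R b2@10:L b5@12:L b1@14:L]
Beat 8 (L): throw ball3 h=5 -> lands@13:R; in-air after throw: [b4@9:R b2@10:L b5@12:L b3@13:R b1@14:L]
Ball 3: thrown@2 h=1 -> first land @3; rethrown@3 h=5 -> second land @8

Answer: 3 8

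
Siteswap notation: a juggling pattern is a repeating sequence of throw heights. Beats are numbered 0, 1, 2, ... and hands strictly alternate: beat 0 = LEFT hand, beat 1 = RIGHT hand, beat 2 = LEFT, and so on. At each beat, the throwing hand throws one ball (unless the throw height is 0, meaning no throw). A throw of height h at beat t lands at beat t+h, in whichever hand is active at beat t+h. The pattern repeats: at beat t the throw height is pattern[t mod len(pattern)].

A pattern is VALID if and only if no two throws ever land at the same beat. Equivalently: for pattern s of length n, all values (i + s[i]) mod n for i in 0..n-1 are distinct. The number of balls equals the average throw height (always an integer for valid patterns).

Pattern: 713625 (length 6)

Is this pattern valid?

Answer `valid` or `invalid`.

Answer: valid

Derivation:
i=0: (i + s[i]) mod n = (0 + 7) mod 6 = 1
i=1: (i + s[i]) mod n = (1 + 1) mod 6 = 2
i=2: (i + s[i]) mod n = (2 + 3) mod 6 = 5
i=3: (i + s[i]) mod n = (3 + 6) mod 6 = 3
i=4: (i + s[i]) mod n = (4 + 2) mod 6 = 0
i=5: (i + s[i]) mod n = (5 + 5) mod 6 = 4
Residues: [1, 2, 5, 3, 0, 4], distinct: True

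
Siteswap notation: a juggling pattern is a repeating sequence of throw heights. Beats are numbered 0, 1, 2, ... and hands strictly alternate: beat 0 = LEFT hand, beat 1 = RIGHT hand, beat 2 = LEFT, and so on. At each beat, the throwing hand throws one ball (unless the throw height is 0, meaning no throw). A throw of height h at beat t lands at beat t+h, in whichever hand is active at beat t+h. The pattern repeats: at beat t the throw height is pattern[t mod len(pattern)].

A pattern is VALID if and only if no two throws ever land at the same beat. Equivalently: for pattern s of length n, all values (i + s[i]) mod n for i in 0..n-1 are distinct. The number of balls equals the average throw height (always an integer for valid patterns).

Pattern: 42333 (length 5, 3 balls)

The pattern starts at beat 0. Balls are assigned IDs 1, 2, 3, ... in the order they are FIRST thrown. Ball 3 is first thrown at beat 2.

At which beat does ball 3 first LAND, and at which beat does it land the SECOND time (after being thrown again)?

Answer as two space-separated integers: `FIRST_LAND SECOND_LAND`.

Answer: 5 9

Derivation:
Beat 0 (L): throw ball1 h=4 -> lands@4:L; in-air after throw: [b1@4:L]
Beat 1 (R): throw ball2 h=2 -> lands@3:R; in-air after throw: [b2@3:R b1@4:L]
Beat 2 (L): throw ball3 h=3 -> lands@5:R; in-air after throw: [b2@3:R b1@4:L b3@5:R]
Beat 3 (R): throw ball2 h=3 -> lands@6:L; in-air after throw: [b1@4:L b3@5:R b2@6:L]
Beat 4 (L): throw ball1 h=3 -> lands@7:R; in-air after throw: [b3@5:R b2@6:L b1@7:R]
Beat 5 (R): throw ball3 h=4 -> lands@9:R; in-air after throw: [b2@6:L b1@7:R b3@9:R]
Beat 6 (L): throw ball2 h=2 -> lands@8:L; in-air after throw: [b1@7:R b2@8:L b3@9:R]
Beat 7 (R): throw ball1 h=3 -> lands@10:L; in-air after throw: [b2@8:L b3@9:R b1@10:L]
Beat 8 (L): throw ball2 h=3 -> lands@11:R; in-air after throw: [b3@9:R b1@10:L b2@11:R]
Beat 9 (R): throw ball3 h=3 -> lands@12:L; in-air after throw: [b1@10:L b2@11:R b3@12:L]
Ball 3: thrown@2 h=3 -> first land @5; rethrown@5 h=4 -> second land @9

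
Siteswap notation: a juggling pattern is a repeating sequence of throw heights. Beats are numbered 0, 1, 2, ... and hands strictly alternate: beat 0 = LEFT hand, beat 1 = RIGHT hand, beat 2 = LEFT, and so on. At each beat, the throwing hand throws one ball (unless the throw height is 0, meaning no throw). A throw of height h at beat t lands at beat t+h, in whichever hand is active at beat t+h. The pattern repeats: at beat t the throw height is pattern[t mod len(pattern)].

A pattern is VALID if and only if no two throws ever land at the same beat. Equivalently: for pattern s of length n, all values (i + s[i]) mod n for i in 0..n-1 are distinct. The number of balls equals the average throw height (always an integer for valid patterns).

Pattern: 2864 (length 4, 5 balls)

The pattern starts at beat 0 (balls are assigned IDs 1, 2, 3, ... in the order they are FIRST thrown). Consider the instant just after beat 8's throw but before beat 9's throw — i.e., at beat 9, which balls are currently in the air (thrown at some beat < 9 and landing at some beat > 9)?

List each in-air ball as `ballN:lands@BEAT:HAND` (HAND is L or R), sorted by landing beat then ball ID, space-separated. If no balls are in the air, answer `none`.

Answer: ball1:lands@10:L ball3:lands@11:R ball4:lands@12:L ball5:lands@13:R

Derivation:
Beat 0 (L): throw ball1 h=2 -> lands@2:L; in-air after throw: [b1@2:L]
Beat 1 (R): throw ball2 h=8 -> lands@9:R; in-air after throw: [b1@2:L b2@9:R]
Beat 2 (L): throw ball1 h=6 -> lands@8:L; in-air after throw: [b1@8:L b2@9:R]
Beat 3 (R): throw ball3 h=4 -> lands@7:R; in-air after throw: [b3@7:R b1@8:L b2@9:R]
Beat 4 (L): throw ball4 h=2 -> lands@6:L; in-air after throw: [b4@6:L b3@7:R b1@8:L b2@9:R]
Beat 5 (R): throw ball5 h=8 -> lands@13:R; in-air after throw: [b4@6:L b3@7:R b1@8:L b2@9:R b5@13:R]
Beat 6 (L): throw ball4 h=6 -> lands@12:L; in-air after throw: [b3@7:R b1@8:L b2@9:R b4@12:L b5@13:R]
Beat 7 (R): throw ball3 h=4 -> lands@11:R; in-air after throw: [b1@8:L b2@9:R b3@11:R b4@12:L b5@13:R]
Beat 8 (L): throw ball1 h=2 -> lands@10:L; in-air after throw: [b2@9:R b1@10:L b3@11:R b4@12:L b5@13:R]
Beat 9 (R): throw ball2 h=8 -> lands@17:R; in-air after throw: [b1@10:L b3@11:R b4@12:L b5@13:R b2@17:R]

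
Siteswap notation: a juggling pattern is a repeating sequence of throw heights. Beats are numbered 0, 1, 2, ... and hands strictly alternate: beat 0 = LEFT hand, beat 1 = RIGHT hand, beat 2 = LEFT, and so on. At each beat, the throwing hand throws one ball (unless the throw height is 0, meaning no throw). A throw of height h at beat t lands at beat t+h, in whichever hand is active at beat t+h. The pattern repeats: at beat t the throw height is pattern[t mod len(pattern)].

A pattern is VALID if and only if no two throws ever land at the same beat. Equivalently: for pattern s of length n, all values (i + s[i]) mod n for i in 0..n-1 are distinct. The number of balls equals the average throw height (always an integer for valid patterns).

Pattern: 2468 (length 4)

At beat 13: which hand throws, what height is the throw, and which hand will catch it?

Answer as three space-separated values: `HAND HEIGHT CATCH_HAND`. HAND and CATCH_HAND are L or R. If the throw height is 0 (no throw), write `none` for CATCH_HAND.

Beat 13: 13 mod 2 = 1, so hand = R
Throw height = pattern[13 mod 4] = pattern[1] = 4
Lands at beat 13+4=17, 17 mod 2 = 1, so catch hand = R

Answer: R 4 R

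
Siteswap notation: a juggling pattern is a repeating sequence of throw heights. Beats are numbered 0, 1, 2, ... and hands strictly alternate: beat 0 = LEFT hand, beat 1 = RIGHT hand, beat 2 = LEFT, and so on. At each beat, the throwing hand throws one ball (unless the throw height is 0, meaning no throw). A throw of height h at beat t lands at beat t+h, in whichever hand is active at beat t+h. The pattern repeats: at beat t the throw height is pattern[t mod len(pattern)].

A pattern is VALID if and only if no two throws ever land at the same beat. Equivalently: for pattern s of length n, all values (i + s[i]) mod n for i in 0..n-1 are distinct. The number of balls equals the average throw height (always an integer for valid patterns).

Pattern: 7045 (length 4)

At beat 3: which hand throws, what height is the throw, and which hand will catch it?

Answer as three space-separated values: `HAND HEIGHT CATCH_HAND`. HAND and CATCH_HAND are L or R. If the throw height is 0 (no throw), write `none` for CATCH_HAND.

Beat 3: 3 mod 2 = 1, so hand = R
Throw height = pattern[3 mod 4] = pattern[3] = 5
Lands at beat 3+5=8, 8 mod 2 = 0, so catch hand = L

Answer: R 5 L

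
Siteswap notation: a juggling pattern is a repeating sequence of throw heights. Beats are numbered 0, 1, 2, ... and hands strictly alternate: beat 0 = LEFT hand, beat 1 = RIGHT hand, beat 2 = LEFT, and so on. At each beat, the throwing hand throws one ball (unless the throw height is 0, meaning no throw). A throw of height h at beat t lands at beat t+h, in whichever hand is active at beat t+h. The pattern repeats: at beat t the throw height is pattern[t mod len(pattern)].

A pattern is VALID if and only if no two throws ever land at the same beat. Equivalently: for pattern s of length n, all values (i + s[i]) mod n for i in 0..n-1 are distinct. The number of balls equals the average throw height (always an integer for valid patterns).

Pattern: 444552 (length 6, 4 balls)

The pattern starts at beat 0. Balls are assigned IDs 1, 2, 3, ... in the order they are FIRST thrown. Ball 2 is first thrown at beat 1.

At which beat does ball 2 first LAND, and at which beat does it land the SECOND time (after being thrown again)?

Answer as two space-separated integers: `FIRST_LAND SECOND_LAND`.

Answer: 5 7

Derivation:
Beat 0 (L): throw ball1 h=4 -> lands@4:L; in-air after throw: [b1@4:L]
Beat 1 (R): throw ball2 h=4 -> lands@5:R; in-air after throw: [b1@4:L b2@5:R]
Beat 2 (L): throw ball3 h=4 -> lands@6:L; in-air after throw: [b1@4:L b2@5:R b3@6:L]
Beat 3 (R): throw ball4 h=5 -> lands@8:L; in-air after throw: [b1@4:L b2@5:R b3@6:L b4@8:L]
Beat 4 (L): throw ball1 h=5 -> lands@9:R; in-air after throw: [b2@5:R b3@6:L b4@8:L b1@9:R]
Beat 5 (R): throw ball2 h=2 -> lands@7:R; in-air after throw: [b3@6:L b2@7:R b4@8:L b1@9:R]
Beat 6 (L): throw ball3 h=4 -> lands@10:L; in-air after throw: [b2@7:R b4@8:L b1@9:R b3@10:L]
Beat 7 (R): throw ball2 h=4 -> lands@11:R; in-air after throw: [b4@8:L b1@9:R b3@10:L b2@11:R]
Ball 2: thrown@1 h=4 -> first land @5; rethrown@5 h=2 -> second land @7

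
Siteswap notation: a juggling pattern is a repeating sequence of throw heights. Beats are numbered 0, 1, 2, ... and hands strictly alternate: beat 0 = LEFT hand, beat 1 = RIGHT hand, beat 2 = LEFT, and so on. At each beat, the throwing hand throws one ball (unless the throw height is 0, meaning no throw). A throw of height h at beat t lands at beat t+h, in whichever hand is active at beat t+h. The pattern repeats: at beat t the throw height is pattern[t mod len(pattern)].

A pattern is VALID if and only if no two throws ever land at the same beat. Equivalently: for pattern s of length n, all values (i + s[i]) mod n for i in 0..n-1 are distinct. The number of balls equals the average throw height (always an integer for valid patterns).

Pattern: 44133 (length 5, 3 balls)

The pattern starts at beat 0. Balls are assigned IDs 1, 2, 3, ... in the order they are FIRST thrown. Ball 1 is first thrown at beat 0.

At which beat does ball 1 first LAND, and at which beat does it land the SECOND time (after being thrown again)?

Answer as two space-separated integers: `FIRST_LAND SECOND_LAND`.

Answer: 4 7

Derivation:
Beat 0 (L): throw ball1 h=4 -> lands@4:L; in-air after throw: [b1@4:L]
Beat 1 (R): throw ball2 h=4 -> lands@5:R; in-air after throw: [b1@4:L b2@5:R]
Beat 2 (L): throw ball3 h=1 -> lands@3:R; in-air after throw: [b3@3:R b1@4:L b2@5:R]
Beat 3 (R): throw ball3 h=3 -> lands@6:L; in-air after throw: [b1@4:L b2@5:R b3@6:L]
Beat 4 (L): throw ball1 h=3 -> lands@7:R; in-air after throw: [b2@5:R b3@6:L b1@7:R]
Beat 5 (R): throw ball2 h=4 -> lands@9:R; in-air after throw: [b3@6:L b1@7:R b2@9:R]
Beat 6 (L): throw ball3 h=4 -> lands@10:L; in-air after throw: [b1@7:R b2@9:R b3@10:L]
Beat 7 (R): throw ball1 h=1 -> lands@8:L; in-air after throw: [b1@8:L b2@9:R b3@10:L]
Ball 1: thrown@0 h=4 -> first land @4; rethrown@4 h=3 -> second land @7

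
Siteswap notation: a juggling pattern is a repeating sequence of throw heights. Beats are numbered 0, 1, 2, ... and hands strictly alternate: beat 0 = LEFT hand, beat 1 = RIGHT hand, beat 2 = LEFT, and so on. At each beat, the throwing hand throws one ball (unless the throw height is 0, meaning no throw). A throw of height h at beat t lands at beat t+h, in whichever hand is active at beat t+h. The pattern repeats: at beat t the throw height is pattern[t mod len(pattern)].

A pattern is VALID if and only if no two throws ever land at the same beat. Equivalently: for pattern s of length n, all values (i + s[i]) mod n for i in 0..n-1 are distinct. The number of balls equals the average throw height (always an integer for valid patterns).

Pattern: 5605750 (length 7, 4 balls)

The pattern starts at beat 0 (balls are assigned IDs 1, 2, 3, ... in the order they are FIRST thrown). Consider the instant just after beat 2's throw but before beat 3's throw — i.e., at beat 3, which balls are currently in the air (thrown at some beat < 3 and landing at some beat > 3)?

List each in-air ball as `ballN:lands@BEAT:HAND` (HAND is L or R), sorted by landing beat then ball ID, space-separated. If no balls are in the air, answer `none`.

Answer: ball1:lands@5:R ball2:lands@7:R

Derivation:
Beat 0 (L): throw ball1 h=5 -> lands@5:R; in-air after throw: [b1@5:R]
Beat 1 (R): throw ball2 h=6 -> lands@7:R; in-air after throw: [b1@5:R b2@7:R]
Beat 3 (R): throw ball3 h=5 -> lands@8:L; in-air after throw: [b1@5:R b2@7:R b3@8:L]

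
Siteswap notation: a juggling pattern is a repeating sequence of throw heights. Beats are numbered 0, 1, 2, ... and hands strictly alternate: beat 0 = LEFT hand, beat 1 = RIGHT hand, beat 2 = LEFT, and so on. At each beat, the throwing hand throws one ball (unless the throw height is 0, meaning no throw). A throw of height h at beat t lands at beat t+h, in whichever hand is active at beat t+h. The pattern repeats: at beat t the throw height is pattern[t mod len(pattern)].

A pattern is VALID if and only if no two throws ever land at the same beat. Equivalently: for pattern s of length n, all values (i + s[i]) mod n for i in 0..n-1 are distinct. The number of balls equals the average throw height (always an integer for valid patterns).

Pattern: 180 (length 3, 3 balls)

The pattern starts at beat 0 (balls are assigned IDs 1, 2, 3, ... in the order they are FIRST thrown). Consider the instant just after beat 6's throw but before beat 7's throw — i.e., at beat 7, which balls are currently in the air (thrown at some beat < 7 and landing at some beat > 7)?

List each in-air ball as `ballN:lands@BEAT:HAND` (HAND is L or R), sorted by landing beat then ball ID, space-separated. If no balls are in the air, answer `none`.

Answer: ball1:lands@9:R ball2:lands@12:L

Derivation:
Beat 0 (L): throw ball1 h=1 -> lands@1:R; in-air after throw: [b1@1:R]
Beat 1 (R): throw ball1 h=8 -> lands@9:R; in-air after throw: [b1@9:R]
Beat 3 (R): throw ball2 h=1 -> lands@4:L; in-air after throw: [b2@4:L b1@9:R]
Beat 4 (L): throw ball2 h=8 -> lands@12:L; in-air after throw: [b1@9:R b2@12:L]
Beat 6 (L): throw ball3 h=1 -> lands@7:R; in-air after throw: [b3@7:R b1@9:R b2@12:L]
Beat 7 (R): throw ball3 h=8 -> lands@15:R; in-air after throw: [b1@9:R b2@12:L b3@15:R]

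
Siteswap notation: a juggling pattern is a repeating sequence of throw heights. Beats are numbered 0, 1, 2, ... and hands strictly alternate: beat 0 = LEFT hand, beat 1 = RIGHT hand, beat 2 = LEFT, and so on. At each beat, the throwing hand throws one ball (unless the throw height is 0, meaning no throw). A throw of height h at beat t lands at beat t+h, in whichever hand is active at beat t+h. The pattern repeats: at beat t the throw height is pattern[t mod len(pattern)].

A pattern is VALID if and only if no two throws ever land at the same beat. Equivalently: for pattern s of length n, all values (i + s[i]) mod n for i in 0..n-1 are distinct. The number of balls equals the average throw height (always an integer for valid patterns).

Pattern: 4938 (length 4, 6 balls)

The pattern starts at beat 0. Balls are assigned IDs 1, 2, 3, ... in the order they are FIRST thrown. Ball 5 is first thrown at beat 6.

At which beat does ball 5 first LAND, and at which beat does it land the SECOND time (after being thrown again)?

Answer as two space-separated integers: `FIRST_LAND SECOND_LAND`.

Beat 0 (L): throw ball1 h=4 -> lands@4:L; in-air after throw: [b1@4:L]
Beat 1 (R): throw ball2 h=9 -> lands@10:L; in-air after throw: [b1@4:L b2@10:L]
Beat 2 (L): throw ball3 h=3 -> lands@5:R; in-air after throw: [b1@4:L b3@5:R b2@10:L]
Beat 3 (R): throw ball4 h=8 -> lands@11:R; in-air after throw: [b1@4:L b3@5:R b2@10:L b4@11:R]
Beat 4 (L): throw ball1 h=4 -> lands@8:L; in-air after throw: [b3@5:R b1@8:L b2@10:L b4@11:R]
Beat 5 (R): throw ball3 h=9 -> lands@14:L; in-air after throw: [b1@8:L b2@10:L b4@11:R b3@14:L]
Beat 6 (L): throw ball5 h=3 -> lands@9:R; in-air after throw: [b1@8:L b5@9:R b2@10:L b4@11:R b3@14:L]
Beat 7 (R): throw ball6 h=8 -> lands@15:R; in-air after throw: [b1@8:L b5@9:R b2@10:L b4@11:R b3@14:L b6@15:R]
Beat 8 (L): throw ball1 h=4 -> lands@12:L; in-air after throw: [b5@9:R b2@10:L b4@11:R b1@12:L b3@14:L b6@15:R]
Beat 9 (R): throw ball5 h=9 -> lands@18:L; in-air after throw: [b2@10:L b4@11:R b1@12:L b3@14:L b6@15:R b5@18:L]
Beat 10 (L): throw ball2 h=3 -> lands@13:R; in-air after throw: [b4@11:R b1@12:L b2@13:R b3@14:L b6@15:R b5@18:L]
Beat 11 (R): throw ball4 h=8 -> lands@19:R; in-air after throw: [b1@12:L b2@13:R b3@14:L b6@15:R b5@18:L b4@19:R]
Beat 12 (L): throw ball1 h=4 -> lands@16:L; in-air after throw: [b2@13:R b3@14:L b6@15:R b1@16:L b5@18:L b4@19:R]
Beat 13 (R): throw ball2 h=9 -> lands@22:L; in-air after throw: [b3@14:L b6@15:R b1@16:L b5@18:L b4@19:R b2@22:L]
Beat 14 (L): throw ball3 h=3 -> lands@17:R; in-air after throw: [b6@15:R b1@16:L b3@17:R b5@18:L b4@19:R b2@22:L]
Beat 15 (R): throw ball6 h=8 -> lands@23:R; in-air after throw: [b1@16:L b3@17:R b5@18:L b4@19:R b2@22:L b6@23:R]
Beat 16 (L): throw ball1 h=4 -> lands@20:L; in-air after throw: [b3@17:R b5@18:L b4@19:R b1@20:L b2@22:L b6@23:R]
Beat 17 (R): throw ball3 h=9 -> lands@26:L; in-air after throw: [b5@18:L b4@19:R b1@20:L b2@22:L b6@23:R b3@26:L]
Beat 18 (L): throw ball5 h=3 -> lands@21:R; in-air after throw: [b4@19:R b1@20:L b5@21:R b2@22:L b6@23:R b3@26:L]
Ball 5: thrown@6 h=3 -> first land @9; rethrown@9 h=9 -> second land @18

Answer: 9 18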